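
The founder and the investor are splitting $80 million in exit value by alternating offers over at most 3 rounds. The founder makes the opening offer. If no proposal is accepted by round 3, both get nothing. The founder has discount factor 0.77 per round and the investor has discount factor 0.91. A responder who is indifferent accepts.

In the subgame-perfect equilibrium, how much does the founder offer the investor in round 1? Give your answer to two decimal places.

16.74

Round 3 (the founder proposes): rejection yields 0 for the investor; the founder offers 0 and keeps 80.
Round 2 (the investor proposes): the founder can get 80 next round, worth 0.77 × 80 = 61.6 now. The investor offers 61.6 and keeps 80 − 61.6 = 18.4.
Round 1 (the founder proposes): the investor can get 18.4 next round, worth 0.91 × 18.4 = 16.744 now, so the founder offers 16.744, keeping 63.256.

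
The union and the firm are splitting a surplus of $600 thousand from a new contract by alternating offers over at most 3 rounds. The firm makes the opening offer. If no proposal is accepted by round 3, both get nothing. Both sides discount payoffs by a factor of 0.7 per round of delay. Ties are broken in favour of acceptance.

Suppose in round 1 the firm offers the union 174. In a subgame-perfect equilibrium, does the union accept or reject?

Work out the union's continuation value if the offer is rejected.
Round 3 (the firm proposes): rejection yields 0 for the union; the firm offers 0 and keeps 600.
Round 2 (the union proposes): the firm can get 600 next round, worth 0.7 × 600 = 420 now. The union offers 420 and keeps 600 − 420 = 180.
So by rejecting in round 1, the union gets 180 next round, worth 0.7 × 180 = 126 now.
Offer 174 ≥ 126, so the union accepts.

Accept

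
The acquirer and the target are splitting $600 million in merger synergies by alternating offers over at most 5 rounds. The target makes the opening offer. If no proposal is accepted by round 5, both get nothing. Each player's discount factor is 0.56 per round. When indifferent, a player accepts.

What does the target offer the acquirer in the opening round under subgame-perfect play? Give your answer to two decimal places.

194.20

Round 5 (the target proposes): rejection yields 0 for the acquirer; the target offers 0 and keeps 600.
Round 4 (the acquirer proposes): the target can get 600 next round, worth 0.56 × 600 = 336 now, so the acquirer offers 336, keeping 264.
Round 3 (the target proposes): the acquirer can get 264 next round, worth 0.56 × 264 = 147.84 now, so the target offers 147.84, keeping 452.16.
Round 2 (the acquirer proposes): the target can get 452.16 next round, worth 0.56 × 452.16 = 253.2096 now, so the acquirer offers 253.2096, keeping 346.7904.
Round 1 (the target proposes): the acquirer can get 346.7904 next round, worth 0.56 × 346.7904 = 194.202624 now, so the target offers 194.202624, keeping 405.797376.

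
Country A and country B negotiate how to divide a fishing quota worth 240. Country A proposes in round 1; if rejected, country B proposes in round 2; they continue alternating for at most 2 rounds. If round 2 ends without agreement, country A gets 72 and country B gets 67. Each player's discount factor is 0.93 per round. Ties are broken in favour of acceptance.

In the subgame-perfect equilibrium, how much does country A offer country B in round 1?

Round 2 (country B proposes): country A gets 72 if talks fail, so country B offers 72 and keeps 168.
Round 1 (country A proposes): country B can get 168 next round, worth 0.93 × 168 = 156.24 now, so country A offers 156.24, keeping 83.76.

156.24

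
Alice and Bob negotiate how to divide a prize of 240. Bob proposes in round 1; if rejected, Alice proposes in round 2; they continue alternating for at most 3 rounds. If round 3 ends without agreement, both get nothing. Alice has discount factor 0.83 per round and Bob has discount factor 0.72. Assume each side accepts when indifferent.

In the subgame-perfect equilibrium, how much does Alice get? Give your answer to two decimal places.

Round 3 (Bob proposes): rejection yields 0 for Alice; Bob offers 0 and keeps 240.
Round 2 (Alice proposes): Bob can get 240 next round, worth 0.72 × 240 = 172.8 now; Alice offers that and keeps 67.2.
Round 1 (Bob proposes): Alice can get 67.2 next round, worth 0.83 × 67.2 = 55.776 now. Bob offers 55.776 and keeps 240 − 55.776 = 184.224.

55.78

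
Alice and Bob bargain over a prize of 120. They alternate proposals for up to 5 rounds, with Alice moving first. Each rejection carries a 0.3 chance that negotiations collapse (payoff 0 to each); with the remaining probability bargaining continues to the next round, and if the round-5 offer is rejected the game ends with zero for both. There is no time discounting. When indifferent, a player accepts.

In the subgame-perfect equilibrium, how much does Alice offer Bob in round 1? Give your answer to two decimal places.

Round 5 (Alice proposes): rejection yields 0 for Bob; Alice offers 0 and keeps 120.
Round 4 (Bob proposes): rejecting gives Alice an expected 0.7 × 120 = 84; Bob offers that and keeps 36.
Round 3 (Alice proposes): rejecting gives Bob an expected 0.7 × 36 = 25.2, so Alice offers 25.2, keeping 94.8.
Round 2 (Bob proposes): rejecting gives Alice an expected 0.7 × 94.8 = 66.36. Bob offers 66.36 and keeps 120 − 66.36 = 53.64.
Round 1 (Alice proposes): rejecting gives Bob an expected 0.7 × 53.64 = 37.548, so Alice offers 37.548, keeping 82.452.

37.55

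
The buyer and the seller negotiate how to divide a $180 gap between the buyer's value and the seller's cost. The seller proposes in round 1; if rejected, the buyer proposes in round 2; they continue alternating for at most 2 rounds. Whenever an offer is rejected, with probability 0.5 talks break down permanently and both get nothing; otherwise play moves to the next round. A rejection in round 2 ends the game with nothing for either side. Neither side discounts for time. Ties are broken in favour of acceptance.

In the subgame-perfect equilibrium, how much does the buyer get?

By backward induction:
Round 2 (the buyer proposes): the seller will accept anything ≥ 0, so the buyer offers 0 and keeps 180.
Round 1 (the seller proposes): rejecting gives the buyer an expected 0.5 × 180 = 90. The seller offers 90 and keeps 180 − 90 = 90.

90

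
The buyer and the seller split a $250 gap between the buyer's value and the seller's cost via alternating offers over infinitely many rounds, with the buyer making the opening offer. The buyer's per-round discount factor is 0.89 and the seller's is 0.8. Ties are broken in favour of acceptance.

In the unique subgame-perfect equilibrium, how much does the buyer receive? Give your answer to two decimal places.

Let x be the buyer's share when the buyer proposes and y be the seller's share when the seller proposes.
The seller accepts iff offered ≥ 0.8·y, so x = 250 − 0.8y. Symmetrically y = 250 − 0.89x.
Substituting: x = 250 − 0.8(250 − 0.89x), giving x(1 − 0.89·0.8) = 250(1 − 0.8).
So x = 250 × 0.2 / 0.288 ≈ 173.6111, and the seller receives 250 − x ≈ 76.3889.

173.61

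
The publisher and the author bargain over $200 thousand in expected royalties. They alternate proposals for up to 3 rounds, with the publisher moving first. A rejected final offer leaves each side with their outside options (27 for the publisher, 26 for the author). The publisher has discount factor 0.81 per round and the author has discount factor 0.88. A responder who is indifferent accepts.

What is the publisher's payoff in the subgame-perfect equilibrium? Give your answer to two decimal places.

Round 3 (the publisher proposes): the author gets 26 if talks fail, so the publisher offers 26 and keeps 174.
Round 2 (the author proposes): the publisher can get 174 next round, worth 0.81 × 174 = 140.94 now, so the author offers 140.94, keeping 59.06.
Round 1 (the publisher proposes): the author can get 59.06 next round, worth 0.88 × 59.06 = 51.9728 now, so the publisher offers 51.9728, keeping 148.0272.

148.03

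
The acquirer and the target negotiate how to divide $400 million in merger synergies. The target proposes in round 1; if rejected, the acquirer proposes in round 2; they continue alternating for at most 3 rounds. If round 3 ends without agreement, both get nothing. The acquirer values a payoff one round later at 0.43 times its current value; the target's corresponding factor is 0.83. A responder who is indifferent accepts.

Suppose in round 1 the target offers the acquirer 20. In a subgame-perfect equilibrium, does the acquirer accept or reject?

Work out the acquirer's continuation value if the offer is rejected.
Round 3 (the target proposes): the acquirer will accept anything ≥ 0, so the target offers 0 and keeps 400.
Round 2 (the acquirer proposes): the target can get 400 next round, worth 0.83 × 400 = 332 now. The acquirer offers 332 and keeps 400 − 332 = 68.
So by rejecting in round 1, the acquirer gets 68 next round, worth 0.43 × 68 = 29.24 now.
Offer 20 < 29.24, so the acquirer rejects.

Reject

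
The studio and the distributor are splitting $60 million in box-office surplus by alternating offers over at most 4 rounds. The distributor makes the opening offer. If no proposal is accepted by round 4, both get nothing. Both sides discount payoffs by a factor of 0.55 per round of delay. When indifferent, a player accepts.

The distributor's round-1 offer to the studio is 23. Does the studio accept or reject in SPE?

Reject

Round 4 (the studio proposes): rejection yields 0 for the distributor; the studio offers 0 and keeps 60.
Round 3 (the distributor proposes): the studio can get 60 next round, worth 0.55 × 60 = 33 now; the distributor offers that and keeps 27.
Round 2 (the studio proposes): the distributor can get 27 next round, worth 0.55 × 27 = 14.85 now. The studio offers 14.85 and keeps 60 − 14.85 = 45.15.
So by rejecting in round 1, the studio gets 45.15 next round, worth 0.55 × 45.15 = 24.8325 now.
Offer 23 < 24.8325, so the studio rejects.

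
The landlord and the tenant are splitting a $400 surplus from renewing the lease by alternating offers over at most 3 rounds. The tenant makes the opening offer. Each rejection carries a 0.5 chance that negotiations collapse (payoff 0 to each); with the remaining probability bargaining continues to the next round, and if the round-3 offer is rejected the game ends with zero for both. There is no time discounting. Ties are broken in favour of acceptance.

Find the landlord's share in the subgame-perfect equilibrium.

Round 3 (the tenant proposes): the landlord will accept anything ≥ 0, so the tenant offers 0 and keeps 400.
Round 2 (the landlord proposes): rejecting gives the tenant an expected 0.5 × 400 = 200, so the landlord offers 200, keeping 200.
Round 1 (the tenant proposes): rejecting gives the landlord an expected 0.5 × 200 = 100. The tenant offers 100 and keeps 400 − 100 = 300.

100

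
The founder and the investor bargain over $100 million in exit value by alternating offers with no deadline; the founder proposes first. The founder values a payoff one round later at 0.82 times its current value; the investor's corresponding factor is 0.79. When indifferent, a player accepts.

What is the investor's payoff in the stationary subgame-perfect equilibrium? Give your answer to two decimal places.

40.37

In a stationary SPE each proposer offers the other exactly their discounted continuation value.
If the founder keeps x when proposing and the investor keeps y when proposing, then x = 100 − 0.79y and y = 100 − 0.82x.
Solving: x = 100(1 − 0.79) / (1 − 0.82·0.79) = 21 / 0.3522 ≈ 59.6252.
The investor gets 100 − 59.6252 ≈ 40.3748.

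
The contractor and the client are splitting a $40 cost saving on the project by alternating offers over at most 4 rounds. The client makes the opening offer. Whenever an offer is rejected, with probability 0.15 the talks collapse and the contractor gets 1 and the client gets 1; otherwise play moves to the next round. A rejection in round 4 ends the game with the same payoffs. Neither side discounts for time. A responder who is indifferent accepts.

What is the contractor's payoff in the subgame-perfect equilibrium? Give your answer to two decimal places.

29.18

Round 4 (the contractor proposes): the client gets 1 if talks fail, so the contractor offers 1 and keeps 39.
Round 3 (the client proposes): rejecting gives the contractor an expected 0.85 × 39 + 0.15 × 1 = 33.3. The client offers 33.3 and keeps 40 − 33.3 = 6.7.
Round 2 (the contractor proposes): rejecting gives the client an expected 0.85 × 6.7 + 0.15 × 1 = 5.845. The contractor offers 5.845 and keeps 40 − 5.845 = 34.155.
Round 1 (the client proposes): rejecting gives the contractor an expected 0.85 × 34.155 + 0.15 × 1 = 29.18175; the client offers that and keeps 10.81825.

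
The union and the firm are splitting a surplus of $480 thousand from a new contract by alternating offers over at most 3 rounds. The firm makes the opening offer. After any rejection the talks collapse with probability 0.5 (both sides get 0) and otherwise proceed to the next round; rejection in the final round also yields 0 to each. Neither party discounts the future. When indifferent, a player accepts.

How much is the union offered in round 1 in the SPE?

Round 3 (the firm proposes): the union will accept anything ≥ 0, so the firm offers 0 and keeps 480.
Round 2 (the union proposes): rejecting gives the firm an expected 0.5 × 480 = 240, so the union offers 240, keeping 240.
Round 1 (the firm proposes): rejecting gives the union an expected 0.5 × 240 = 120. The firm offers 120 and keeps 480 − 120 = 360.

120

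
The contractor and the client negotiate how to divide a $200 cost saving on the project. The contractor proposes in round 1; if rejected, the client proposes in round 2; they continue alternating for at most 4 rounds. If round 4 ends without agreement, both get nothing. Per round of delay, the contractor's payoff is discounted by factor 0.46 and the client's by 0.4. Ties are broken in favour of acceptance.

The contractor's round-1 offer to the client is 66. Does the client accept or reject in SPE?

Accept

Round 4 (the client proposes): rejection yields 0 for the contractor; the client offers 0 and keeps 200.
Round 3 (the contractor proposes): the client can get 200 next round, worth 0.4 × 200 = 80 now, so the contractor offers 80, keeping 120.
Round 2 (the client proposes): the contractor can get 120 next round, worth 0.46 × 120 = 55.2 now; the client offers that and keeps 144.8.
So by rejecting in round 1, the client gets 144.8 next round, worth 0.4 × 144.8 = 57.92 now.
Offer 66 ≥ 57.92, so the client accepts.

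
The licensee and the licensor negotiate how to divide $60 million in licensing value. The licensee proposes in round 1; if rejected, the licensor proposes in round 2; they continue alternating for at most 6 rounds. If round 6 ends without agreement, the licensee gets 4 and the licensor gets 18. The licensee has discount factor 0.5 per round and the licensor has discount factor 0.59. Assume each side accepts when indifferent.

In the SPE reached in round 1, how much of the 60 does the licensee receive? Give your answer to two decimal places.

34.20

Round 6 (the licensor proposes): the licensee gets 4 if talks fail, so the licensor offers 4 and keeps 56.
Round 5 (the licensee proposes): the licensor can get 56 next round, worth 0.59 × 56 = 33.04 now. The licensee offers 33.04 and keeps 60 − 33.04 = 26.96.
Round 4 (the licensor proposes): the licensee can get 26.96 next round, worth 0.5 × 26.96 = 13.48 now; the licensor offers that and keeps 46.52.
Round 3 (the licensee proposes): the licensor can get 46.52 next round, worth 0.59 × 46.52 = 27.4468 now. The licensee offers 27.4468 and keeps 60 − 27.4468 = 32.5532.
Round 2 (the licensor proposes): the licensee can get 32.5532 next round, worth 0.5 × 32.5532 = 16.2766 now. The licensor offers 16.2766 and keeps 60 − 16.2766 = 43.7234.
Round 1 (the licensee proposes): the licensor can get 43.7234 next round, worth 0.59 × 43.7234 = 25.796806 now, so the licensee offers 25.796806, keeping 34.203194.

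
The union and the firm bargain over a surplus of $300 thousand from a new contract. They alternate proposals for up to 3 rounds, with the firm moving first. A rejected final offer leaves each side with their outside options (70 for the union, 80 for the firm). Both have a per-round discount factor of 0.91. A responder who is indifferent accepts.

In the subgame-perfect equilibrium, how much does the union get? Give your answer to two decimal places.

82.54

Solve by backward induction from round 3.
Round 3 (the firm proposes): the union gets 70 if talks fail, so the firm offers 70 and keeps 230.
Round 2 (the union proposes): the firm can get 230 next round, worth 0.91 × 230 = 209.3 now; the union offers that and keeps 90.7.
Round 1 (the firm proposes): the union can get 90.7 next round, worth 0.91 × 90.7 = 82.537 now. The firm offers 82.537 and keeps 300 − 82.537 = 217.463.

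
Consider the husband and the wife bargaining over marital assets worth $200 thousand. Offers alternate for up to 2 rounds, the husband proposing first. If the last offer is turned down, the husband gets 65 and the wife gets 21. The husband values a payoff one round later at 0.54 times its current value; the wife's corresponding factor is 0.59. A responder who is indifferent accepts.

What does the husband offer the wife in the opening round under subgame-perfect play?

79.65

Round 2 (the wife proposes): the husband gets 65 if talks fail, so the wife offers 65 and keeps 135.
Round 1 (the husband proposes): the wife can get 135 next round, worth 0.59 × 135 = 79.65 now, so the husband offers 79.65, keeping 120.35.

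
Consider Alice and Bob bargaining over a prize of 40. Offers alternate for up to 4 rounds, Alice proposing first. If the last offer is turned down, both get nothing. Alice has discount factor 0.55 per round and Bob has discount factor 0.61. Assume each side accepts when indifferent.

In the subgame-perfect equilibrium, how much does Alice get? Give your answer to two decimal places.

20.83

Round 4 (Bob proposes): rejection yields 0 for Alice; Bob offers 0 and keeps 40.
Round 3 (Alice proposes): Bob can get 40 next round, worth 0.61 × 40 = 24.4 now, so Alice offers 24.4, keeping 15.6.
Round 2 (Bob proposes): Alice can get 15.6 next round, worth 0.55 × 15.6 = 8.58 now; Bob offers that and keeps 31.42.
Round 1 (Alice proposes): Bob can get 31.42 next round, worth 0.61 × 31.42 = 19.1662 now; Alice offers that and keeps 20.8338.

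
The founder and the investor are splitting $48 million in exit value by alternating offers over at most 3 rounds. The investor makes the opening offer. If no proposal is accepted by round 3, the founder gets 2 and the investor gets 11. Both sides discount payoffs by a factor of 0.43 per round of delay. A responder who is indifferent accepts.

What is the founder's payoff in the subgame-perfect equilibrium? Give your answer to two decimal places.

By backward induction:
Round 3 (the investor proposes): the founder gets 2 if talks fail, so the investor offers 2 and keeps 46.
Round 2 (the founder proposes): the investor can get 46 next round, worth 0.43 × 46 = 19.78 now; the founder offers that and keeps 28.22.
Round 1 (the investor proposes): the founder can get 28.22 next round, worth 0.43 × 28.22 = 12.1346 now. The investor offers 12.1346 and keeps 48 − 12.1346 = 35.8654.

12.13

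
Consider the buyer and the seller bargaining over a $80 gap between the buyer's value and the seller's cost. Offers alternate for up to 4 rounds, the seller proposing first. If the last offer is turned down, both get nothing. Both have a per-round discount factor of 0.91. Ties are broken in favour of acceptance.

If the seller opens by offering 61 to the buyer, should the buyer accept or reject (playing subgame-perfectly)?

Work out the buyer's continuation value if the offer is rejected.
Round 4 (the buyer proposes): the seller will accept anything ≥ 0, so the buyer offers 0 and keeps 80.
Round 3 (the seller proposes): the buyer can get 80 next round, worth 0.91 × 80 = 72.8 now. The seller offers 72.8 and keeps 80 − 72.8 = 7.2.
Round 2 (the buyer proposes): the seller can get 7.2 next round, worth 0.91 × 7.2 = 6.552 now. The buyer offers 6.552 and keeps 80 − 6.552 = 73.448.
So by rejecting in round 1, the buyer gets 73.448 next round, worth 0.91 × 73.448 = 66.83768 now.
Offer 61 < 66.83768, so the buyer rejects.

Reject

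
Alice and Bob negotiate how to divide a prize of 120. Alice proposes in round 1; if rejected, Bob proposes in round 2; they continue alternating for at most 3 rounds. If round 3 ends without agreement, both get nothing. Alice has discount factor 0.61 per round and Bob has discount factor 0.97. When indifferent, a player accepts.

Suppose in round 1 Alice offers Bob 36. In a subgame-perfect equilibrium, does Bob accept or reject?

Round 3 (Alice proposes): rejection yields 0 for Bob; Alice offers 0 and keeps 120.
Round 2 (Bob proposes): Alice can get 120 next round, worth 0.61 × 120 = 73.2 now; Bob offers that and keeps 46.8.
So by rejecting in round 1, Bob gets 46.8 next round, worth 0.97 × 46.8 = 45.396 now.
Offer 36 < 45.396, so Bob rejects.

Reject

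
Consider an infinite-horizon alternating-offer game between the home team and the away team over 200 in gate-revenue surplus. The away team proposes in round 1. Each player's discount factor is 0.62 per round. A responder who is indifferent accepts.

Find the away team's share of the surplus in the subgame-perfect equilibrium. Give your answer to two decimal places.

123.46

In a stationary SPE each proposer offers the other exactly their discounted continuation value.
If the away team keeps x when proposing and the home team keeps y when proposing, then x = 200 − 0.62y and y = 200 − 0.62x.
Solving: x = 200(1 − 0.62) / (1 − 0.62·0.62) = 76 / 0.6156 ≈ 123.4568.
The home team gets 200 − 123.4568 ≈ 76.5432.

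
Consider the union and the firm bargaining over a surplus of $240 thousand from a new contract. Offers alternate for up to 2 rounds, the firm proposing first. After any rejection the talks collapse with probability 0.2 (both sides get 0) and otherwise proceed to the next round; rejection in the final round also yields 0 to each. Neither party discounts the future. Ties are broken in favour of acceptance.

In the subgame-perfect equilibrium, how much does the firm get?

48

By backward induction:
Round 2 (the union proposes): rejection yields 0 for the firm; the union offers 0 and keeps 240.
Round 1 (the firm proposes): rejecting gives the union an expected 0.8 × 240 = 192, so the firm offers 192, keeping 48.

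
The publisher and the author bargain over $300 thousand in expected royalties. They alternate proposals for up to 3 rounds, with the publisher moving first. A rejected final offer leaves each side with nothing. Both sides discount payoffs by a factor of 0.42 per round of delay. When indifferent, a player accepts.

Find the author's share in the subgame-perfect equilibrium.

73.08

Round 3 (the publisher proposes): rejection yields 0 for the author; the publisher offers 0 and keeps 300.
Round 2 (the author proposes): the publisher can get 300 next round, worth 0.42 × 300 = 126 now; the author offers that and keeps 174.
Round 1 (the publisher proposes): the author can get 174 next round, worth 0.42 × 174 = 73.08 now. The publisher offers 73.08 and keeps 300 − 73.08 = 226.92.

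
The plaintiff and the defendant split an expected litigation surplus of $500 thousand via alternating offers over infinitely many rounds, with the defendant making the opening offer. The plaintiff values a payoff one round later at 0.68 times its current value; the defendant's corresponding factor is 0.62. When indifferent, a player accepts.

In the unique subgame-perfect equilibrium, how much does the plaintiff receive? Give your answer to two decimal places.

Let x be the defendant's share when the defendant proposes and y be the plaintiff's share when the plaintiff proposes.
The plaintiff accepts iff offered ≥ 0.68·y, so x = 500 − 0.68y. Symmetrically y = 500 − 0.62x.
Substituting: x = 500 − 0.68(500 − 0.62x), giving x(1 − 0.62·0.68) = 500(1 − 0.68).
So x = 500 × 0.32 / 0.5784 ≈ 276.6252, and the plaintiff receives 500 − x ≈ 223.3748.

223.37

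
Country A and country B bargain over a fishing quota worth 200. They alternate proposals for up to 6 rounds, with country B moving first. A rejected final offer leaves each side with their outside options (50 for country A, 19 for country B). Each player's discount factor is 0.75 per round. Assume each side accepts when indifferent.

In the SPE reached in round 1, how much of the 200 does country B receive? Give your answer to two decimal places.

98.45

Round 6 (country A proposes): country B gets 19 if talks fail, so country A offers 19 and keeps 181.
Round 5 (country B proposes): country A can get 181 next round, worth 0.75 × 181 = 135.75 now; country B offers that and keeps 64.25.
Round 4 (country A proposes): country B can get 64.25 next round, worth 0.75 × 64.25 = 48.1875 now; country A offers that and keeps 151.8125.
Round 3 (country B proposes): country A can get 151.8125 next round, worth 0.75 × 151.8125 = 113.859375 now, so country B offers 113.859375, keeping 86.140625.
Round 2 (country A proposes): country B can get 86.140625 next round, worth 0.75 × 86.140625 = 64.60546875 now, so country A offers 64.60546875, keeping 135.39453125.
Round 1 (country B proposes): country A can get 135.39453125 next round, worth 0.75 × 135.39453125 = 101.5458984375 now; country B offers that and keeps 98.4541015625.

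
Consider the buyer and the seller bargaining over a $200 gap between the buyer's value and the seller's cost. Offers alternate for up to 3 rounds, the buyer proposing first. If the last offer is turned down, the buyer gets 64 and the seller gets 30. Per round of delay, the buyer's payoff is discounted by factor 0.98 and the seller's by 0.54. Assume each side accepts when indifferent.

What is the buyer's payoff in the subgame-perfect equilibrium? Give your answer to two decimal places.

181.96

Round 3 (the buyer proposes): the seller gets 30 if talks fail, so the buyer offers 30 and keeps 170.
Round 2 (the seller proposes): the buyer can get 170 next round, worth 0.98 × 170 = 166.6 now; the seller offers that and keeps 33.4.
Round 1 (the buyer proposes): the seller can get 33.4 next round, worth 0.54 × 33.4 = 18.036 now; the buyer offers that and keeps 181.964.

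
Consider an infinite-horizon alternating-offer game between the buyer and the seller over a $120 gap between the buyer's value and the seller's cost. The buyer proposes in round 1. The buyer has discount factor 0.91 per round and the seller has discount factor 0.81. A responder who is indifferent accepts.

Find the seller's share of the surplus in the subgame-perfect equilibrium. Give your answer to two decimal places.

Let x be the buyer's share when the buyer proposes and y be the seller's share when the seller proposes.
The seller accepts iff offered ≥ 0.81·y, so x = 120 − 0.81y. Symmetrically y = 120 − 0.91x.
Substituting: x = 120 − 0.81(120 − 0.91x), giving x(1 − 0.91·0.81) = 120(1 − 0.81).
So x = 120 × 0.19 / 0.2629 ≈ 86.7250, and the seller receives 120 − x ≈ 33.2750.

33.28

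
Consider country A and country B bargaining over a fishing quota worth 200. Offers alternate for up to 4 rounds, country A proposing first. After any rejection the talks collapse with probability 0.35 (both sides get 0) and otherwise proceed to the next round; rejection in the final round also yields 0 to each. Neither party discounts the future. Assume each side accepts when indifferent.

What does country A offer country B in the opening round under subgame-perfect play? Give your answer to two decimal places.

Round 4 (country B proposes): rejection yields 0 for country A; country B offers 0 and keeps 200.
Round 3 (country A proposes): rejecting gives country B an expected 0.65 × 200 = 130, so country A offers 130, keeping 70.
Round 2 (country B proposes): rejecting gives country A an expected 0.65 × 70 = 45.5; country B offers that and keeps 154.5.
Round 1 (country A proposes): rejecting gives country B an expected 0.65 × 154.5 = 100.425; country A offers that and keeps 99.575.

100.43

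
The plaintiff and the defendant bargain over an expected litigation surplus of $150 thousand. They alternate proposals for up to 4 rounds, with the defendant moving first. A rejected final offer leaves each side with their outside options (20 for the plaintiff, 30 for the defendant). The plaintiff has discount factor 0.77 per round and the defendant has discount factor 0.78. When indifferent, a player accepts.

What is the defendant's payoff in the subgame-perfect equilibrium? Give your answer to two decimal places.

By backward induction:
Round 4 (the plaintiff proposes): the defendant gets 30 if talks fail, so the plaintiff offers 30 and keeps 120.
Round 3 (the defendant proposes): the plaintiff can get 120 next round, worth 0.77 × 120 = 92.4 now; the defendant offers that and keeps 57.6.
Round 2 (the plaintiff proposes): the defendant can get 57.6 next round, worth 0.78 × 57.6 = 44.928 now. The plaintiff offers 44.928 and keeps 150 − 44.928 = 105.072.
Round 1 (the defendant proposes): the plaintiff can get 105.072 next round, worth 0.77 × 105.072 = 80.90544 now; the defendant offers that and keeps 69.09456.

69.09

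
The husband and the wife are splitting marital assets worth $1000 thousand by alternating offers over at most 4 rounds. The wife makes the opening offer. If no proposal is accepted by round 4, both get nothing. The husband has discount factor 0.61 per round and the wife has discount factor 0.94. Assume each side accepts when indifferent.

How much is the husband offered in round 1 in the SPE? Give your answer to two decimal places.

Round 4 (the husband proposes): the wife will accept anything ≥ 0, so the husband offers 0 and keeps 1000.
Round 3 (the wife proposes): the husband can get 1000 next round, worth 0.61 × 1000 = 610 now. The wife offers 610 and keeps 1000 − 610 = 390.
Round 2 (the husband proposes): the wife can get 390 next round, worth 0.94 × 390 = 366.6 now. The husband offers 366.6 and keeps 1000 − 366.6 = 633.4.
Round 1 (the wife proposes): the husband can get 633.4 next round, worth 0.61 × 633.4 = 386.374 now; the wife offers that and keeps 613.626.

386.37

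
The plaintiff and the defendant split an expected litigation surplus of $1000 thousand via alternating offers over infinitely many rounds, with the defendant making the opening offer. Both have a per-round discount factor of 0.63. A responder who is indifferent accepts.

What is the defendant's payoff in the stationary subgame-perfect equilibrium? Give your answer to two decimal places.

613.50

When the defendant proposes, the plaintiff accepts any offer worth at least 0.63 times what the plaintiff would get by proposing next round; and vice versa.
This gives x = 1000 − 0.63y and y = 1000 − 0.63x, where x and y are each side's share when it proposes.
Hence (1 − 0.63·0.63)x = 1000(1 − 0.63), i.e. 0.6031·x = 370.
x ≈ 613.4969; the plaintiff's share is 1000 − x ≈ 386.5031.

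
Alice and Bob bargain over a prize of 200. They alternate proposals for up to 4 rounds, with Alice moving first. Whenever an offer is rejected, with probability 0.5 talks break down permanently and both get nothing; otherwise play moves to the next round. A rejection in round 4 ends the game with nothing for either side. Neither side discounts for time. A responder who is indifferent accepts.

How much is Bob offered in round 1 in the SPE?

75

By backward induction:
Round 4 (Bob proposes): Alice will accept anything ≥ 0, so Bob offers 0 and keeps 200.
Round 3 (Alice proposes): rejecting gives Bob an expected 0.5 × 200 = 100, so Alice offers 100, keeping 100.
Round 2 (Bob proposes): rejecting gives Alice an expected 0.5 × 100 = 50; Bob offers that and keeps 150.
Round 1 (Alice proposes): rejecting gives Bob an expected 0.5 × 150 = 75, so Alice offers 75, keeping 125.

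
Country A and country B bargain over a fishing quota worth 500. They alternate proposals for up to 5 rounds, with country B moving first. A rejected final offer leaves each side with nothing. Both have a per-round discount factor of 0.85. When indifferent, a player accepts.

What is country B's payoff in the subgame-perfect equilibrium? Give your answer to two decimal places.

By backward induction:
Round 5 (country B proposes): rejection yields 0 for country A; country B offers 0 and keeps 500.
Round 4 (country A proposes): country B can get 500 next round, worth 0.85 × 500 = 425 now; country A offers that and keeps 75.
Round 3 (country B proposes): country A can get 75 next round, worth 0.85 × 75 = 63.75 now. Country B offers 63.75 and keeps 500 − 63.75 = 436.25.
Round 2 (country A proposes): country B can get 436.25 next round, worth 0.85 × 436.25 = 370.8125 now, so country A offers 370.8125, keeping 129.1875.
Round 1 (country B proposes): country A can get 129.1875 next round, worth 0.85 × 129.1875 = 109.809375 now; country B offers that and keeps 390.190625.

390.19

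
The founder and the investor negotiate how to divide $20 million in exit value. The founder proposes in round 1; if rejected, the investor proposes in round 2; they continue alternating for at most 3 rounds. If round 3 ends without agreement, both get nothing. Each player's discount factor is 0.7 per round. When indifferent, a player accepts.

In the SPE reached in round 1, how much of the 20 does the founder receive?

15.8

Round 3 (the founder proposes): rejection yields 0 for the investor; the founder offers 0 and keeps 20.
Round 2 (the investor proposes): the founder can get 20 next round, worth 0.7 × 20 = 14 now, so the investor offers 14, keeping 6.
Round 1 (the founder proposes): the investor can get 6 next round, worth 0.7 × 6 = 4.2 now. The founder offers 4.2 and keeps 20 − 4.2 = 15.8.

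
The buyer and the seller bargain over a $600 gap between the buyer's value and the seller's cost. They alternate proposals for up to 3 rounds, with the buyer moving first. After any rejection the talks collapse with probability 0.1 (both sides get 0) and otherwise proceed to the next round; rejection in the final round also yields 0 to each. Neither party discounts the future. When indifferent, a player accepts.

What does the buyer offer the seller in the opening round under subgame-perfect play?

Round 3 (the buyer proposes): rejection yields 0 for the seller; the buyer offers 0 and keeps 600.
Round 2 (the seller proposes): rejecting gives the buyer an expected 0.9 × 600 = 540; the seller offers that and keeps 60.
Round 1 (the buyer proposes): rejecting gives the seller an expected 0.9 × 60 = 54; the buyer offers that and keeps 546.

54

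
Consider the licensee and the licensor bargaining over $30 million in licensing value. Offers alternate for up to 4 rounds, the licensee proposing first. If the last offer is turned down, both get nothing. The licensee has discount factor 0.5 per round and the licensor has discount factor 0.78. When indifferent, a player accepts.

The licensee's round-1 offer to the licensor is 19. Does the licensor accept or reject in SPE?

Reject

Round 4 (the licensor proposes): rejection yields 0 for the licensee; the licensor offers 0 and keeps 30.
Round 3 (the licensee proposes): the licensor can get 30 next round, worth 0.78 × 30 = 23.4 now; the licensee offers that and keeps 6.6.
Round 2 (the licensor proposes): the licensee can get 6.6 next round, worth 0.5 × 6.6 = 3.3 now. The licensor offers 3.3 and keeps 30 − 3.3 = 26.7.
So by rejecting in round 1, the licensor gets 26.7 next round, worth 0.78 × 26.7 = 20.826 now.
Offer 19 < 20.826, so the licensor rejects.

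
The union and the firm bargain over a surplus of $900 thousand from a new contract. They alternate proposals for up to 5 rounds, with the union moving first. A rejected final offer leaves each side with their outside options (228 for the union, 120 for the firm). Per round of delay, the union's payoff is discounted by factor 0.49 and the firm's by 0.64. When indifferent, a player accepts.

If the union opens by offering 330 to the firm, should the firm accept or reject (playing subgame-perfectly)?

Work out the firm's continuation value if the offer is rejected.
Round 5 (the union proposes): the firm gets 120 if talks fail, so the union offers 120 and keeps 780.
Round 4 (the firm proposes): the union can get 780 next round, worth 0.49 × 780 = 382.2 now; the firm offers that and keeps 517.8.
Round 3 (the union proposes): the firm can get 517.8 next round, worth 0.64 × 517.8 = 331.392 now. The union offers 331.392 and keeps 900 − 331.392 = 568.608.
Round 2 (the firm proposes): the union can get 568.608 next round, worth 0.49 × 568.608 = 278.61792 now; the firm offers that and keeps 621.38208.
So by rejecting in round 1, the firm gets 621.38208 next round, worth 0.64 × 621.38208 = 397.6845312 now.
Offer 330 < 397.6845312, so the firm rejects.

Reject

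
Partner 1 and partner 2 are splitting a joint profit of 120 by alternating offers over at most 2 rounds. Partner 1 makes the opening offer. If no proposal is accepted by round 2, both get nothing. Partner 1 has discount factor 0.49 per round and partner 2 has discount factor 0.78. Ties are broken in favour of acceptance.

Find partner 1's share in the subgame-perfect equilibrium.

26.4

Round 2 (partner 2 proposes): partner 1 will accept anything ≥ 0, so partner 2 offers 0 and keeps 120.
Round 1 (partner 1 proposes): partner 2 can get 120 next round, worth 0.78 × 120 = 93.6 now; partner 1 offers that and keeps 26.4.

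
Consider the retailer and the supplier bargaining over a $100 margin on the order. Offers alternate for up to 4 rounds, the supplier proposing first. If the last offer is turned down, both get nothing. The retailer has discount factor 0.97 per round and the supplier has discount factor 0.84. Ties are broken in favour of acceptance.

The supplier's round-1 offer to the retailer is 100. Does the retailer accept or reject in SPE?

Accept

Work out the retailer's continuation value if the offer is rejected.
Round 4 (the retailer proposes): rejection yields 0 for the supplier; the retailer offers 0 and keeps 100.
Round 3 (the supplier proposes): the retailer can get 100 next round, worth 0.97 × 100 = 97 now, so the supplier offers 97, keeping 3.
Round 2 (the retailer proposes): the supplier can get 3 next round, worth 0.84 × 3 = 2.52 now; the retailer offers that and keeps 97.48.
So by rejecting in round 1, the retailer gets 97.48 next round, worth 0.97 × 97.48 = 94.5556 now.
Offer 100 ≥ 94.5556, so the retailer accepts.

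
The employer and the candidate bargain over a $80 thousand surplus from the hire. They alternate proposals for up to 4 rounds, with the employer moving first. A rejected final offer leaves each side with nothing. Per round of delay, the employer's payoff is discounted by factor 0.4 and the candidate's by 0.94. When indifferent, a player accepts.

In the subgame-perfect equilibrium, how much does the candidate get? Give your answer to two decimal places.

73.40

Work backward from the last round.
Round 4 (the candidate proposes): the employer will accept anything ≥ 0, so the candidate offers 0 and keeps 80.
Round 3 (the employer proposes): the candidate can get 80 next round, worth 0.94 × 80 = 75.2 now. The employer offers 75.2 and keeps 80 − 75.2 = 4.8.
Round 2 (the candidate proposes): the employer can get 4.8 next round, worth 0.4 × 4.8 = 1.92 now, so the candidate offers 1.92, keeping 78.08.
Round 1 (the employer proposes): the candidate can get 78.08 next round, worth 0.94 × 78.08 = 73.3952 now; the employer offers that and keeps 6.6048.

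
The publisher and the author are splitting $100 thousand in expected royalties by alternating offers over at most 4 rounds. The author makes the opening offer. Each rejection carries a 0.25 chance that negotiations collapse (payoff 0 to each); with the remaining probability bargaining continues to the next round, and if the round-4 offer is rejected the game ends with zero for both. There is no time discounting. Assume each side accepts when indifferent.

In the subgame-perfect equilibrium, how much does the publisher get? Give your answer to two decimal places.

60.94

By backward induction:
Round 4 (the publisher proposes): rejection yields 0 for the author; the publisher offers 0 and keeps 100.
Round 3 (the author proposes): rejecting gives the publisher an expected 0.75 × 100 = 75, so the author offers 75, keeping 25.
Round 2 (the publisher proposes): rejecting gives the author an expected 0.75 × 25 = 18.75, so the publisher offers 18.75, keeping 81.25.
Round 1 (the author proposes): rejecting gives the publisher an expected 0.75 × 81.25 = 60.9375. The author offers 60.9375 and keeps 100 − 60.9375 = 39.0625.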